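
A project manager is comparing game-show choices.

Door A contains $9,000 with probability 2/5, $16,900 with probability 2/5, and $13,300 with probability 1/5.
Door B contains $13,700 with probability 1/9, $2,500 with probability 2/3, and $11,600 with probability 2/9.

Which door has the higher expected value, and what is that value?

Door A = 2/5 × 9000 + 2/5 × 16900 + 1/5 × 13300 = 3600 + 6760 + 2660 = 13020
Door B = 1/9 × 13700 + 2/3 × 2500 + 2/9 × 11600 = 1522.2222 + 1666.6667 + 2577.7778 = 5766.6667

Door A ($13,020)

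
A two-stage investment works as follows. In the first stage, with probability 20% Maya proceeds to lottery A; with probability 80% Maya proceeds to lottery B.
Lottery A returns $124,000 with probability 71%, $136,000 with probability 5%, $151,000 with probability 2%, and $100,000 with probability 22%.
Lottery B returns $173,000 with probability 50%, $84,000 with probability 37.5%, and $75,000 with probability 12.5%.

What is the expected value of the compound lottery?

EV(A) = 0.71 × 124000 + 0.05 × 136000 + 0.02 × 151000 + 0.22 × 100000 = 88040 + 6800 + 3020 + 22000 = 119860
EV(B) = 0.5 × 173000 + 0.375 × 84000 + 0.125 × 75000 = 86500 + 31500 + 9375 = 127375
Overall = 0.2 × 119860 + 0.8 × 127375 = 23972 + 101900 = 125872

$125,872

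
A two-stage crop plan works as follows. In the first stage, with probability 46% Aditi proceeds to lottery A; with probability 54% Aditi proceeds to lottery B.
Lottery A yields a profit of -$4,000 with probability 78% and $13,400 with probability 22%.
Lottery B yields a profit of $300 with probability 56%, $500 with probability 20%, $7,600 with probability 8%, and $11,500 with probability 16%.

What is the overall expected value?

$1,387.52

EV(A) = 0.78 × (-4000) + 0.22 × 13400 = -3120 + 2948 = -172
EV(B) = 0.56 × 300 + 0.2 × 500 + 0.08 × 7600 + 0.16 × 11500 = 168 + 100 + 608 + 1840 = 2716
Overall = 0.46 × (-172) + 0.54 × 2716 = -79.12 + 1466.64 = 1387.52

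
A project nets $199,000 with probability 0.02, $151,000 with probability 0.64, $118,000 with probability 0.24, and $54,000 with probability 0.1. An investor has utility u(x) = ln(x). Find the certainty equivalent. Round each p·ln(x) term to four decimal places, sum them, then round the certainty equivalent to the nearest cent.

$129,120.32

E[u] = 0.02·ln(199000) + 0.64·ln(151000) + 0.24·ln(118000) + 0.1·ln(54000) = 0.2440 + 7.6320 + 2.8028 + 1.0897 = 11.7685
CE = e^11.7685 ≈ 129120.32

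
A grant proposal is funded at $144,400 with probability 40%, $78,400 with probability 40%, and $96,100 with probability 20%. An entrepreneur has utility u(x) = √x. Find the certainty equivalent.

$106,276

E[u] = 0.4·√144400 + 0.4·√78400 + 0.2·√96100 = 0.4·380 + 0.4·280 + 0.2·310 = 326
CE = (326)² = 106276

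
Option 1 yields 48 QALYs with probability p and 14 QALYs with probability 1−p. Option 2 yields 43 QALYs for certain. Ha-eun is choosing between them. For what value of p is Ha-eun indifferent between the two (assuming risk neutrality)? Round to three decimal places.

p·48 + (1−p)·14 = 43
34p + 14 = 43
p = (43 − 14) / 34

p = 0.853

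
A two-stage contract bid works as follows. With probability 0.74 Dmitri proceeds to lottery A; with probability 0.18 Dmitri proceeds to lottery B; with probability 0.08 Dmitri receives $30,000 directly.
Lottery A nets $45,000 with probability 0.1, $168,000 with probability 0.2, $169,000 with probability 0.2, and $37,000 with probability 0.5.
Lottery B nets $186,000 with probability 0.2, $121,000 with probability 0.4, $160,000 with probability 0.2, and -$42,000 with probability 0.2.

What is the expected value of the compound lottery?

EV(A) = 0.1 × 45000 + 0.2 × 168000 + 0.2 × 169000 + 0.5 × 37000 = 4500 + 33600 + 33800 + 18500 = 90400
EV(B) = 0.2 × 186000 + 0.4 × 121000 + 0.2 × 160000 + 0.2 × (-42000) = 37200 + 48400 + 32000 − 8400 = 109200
Branch C: 30000 (certain)
Overall = 0.74 × 90400 + 0.18 × 109200 + 0.08 × 30000 = 66896 + 19656 + 2400 = 88952

$88,952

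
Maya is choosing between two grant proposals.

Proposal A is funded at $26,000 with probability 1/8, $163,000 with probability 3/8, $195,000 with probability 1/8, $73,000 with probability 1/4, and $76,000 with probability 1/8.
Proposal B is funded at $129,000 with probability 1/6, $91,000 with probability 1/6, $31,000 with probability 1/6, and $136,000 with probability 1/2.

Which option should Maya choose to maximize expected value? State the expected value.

Proposal A = 1/8 × 26000 + 3/8 × 163000 + 1/8 × 195000 + 1/4 × 73000 + 1/8 × 76000 = 3250 + 61125 + 24375 + 18250 + 9500 = 116500
Proposal B = 1/6 × 129000 + 1/6 × 91000 + 1/6 × 31000 + 1/2 × 136000 = 21500 + 15166.6667 + 5166.6667 + 68000 = 109833.3333

Proposal A ($116,500)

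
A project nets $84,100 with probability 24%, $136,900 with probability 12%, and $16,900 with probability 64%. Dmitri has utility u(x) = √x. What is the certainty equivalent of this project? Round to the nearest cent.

E[u] = 0.24·√84100 + 0.12·√136900 + 0.64·√16900 = 0.24·290 + 0.12·370 + 0.64·130 = 197.2
CE = (197.2)² = 38887.84

$38,887.84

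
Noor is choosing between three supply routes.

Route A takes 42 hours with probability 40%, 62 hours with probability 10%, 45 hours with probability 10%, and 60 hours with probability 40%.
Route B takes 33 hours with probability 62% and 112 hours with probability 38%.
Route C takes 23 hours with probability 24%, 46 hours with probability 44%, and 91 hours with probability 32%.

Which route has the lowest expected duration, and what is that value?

Route A (51.5 hours)

Route A = 0.4 × 42 + 0.1 × 62 + 0.1 × 45 + 0.4 × 60 = 16.8 + 6.2 + 4.5 + 24 = 51.5
Route B = 0.62 × 33 + 0.38 × 112 = 20.46 + 42.56 = 63.02
Route C = 0.24 × 23 + 0.44 × 46 + 0.32 × 91 = 5.52 + 20.24 + 29.12 = 54.88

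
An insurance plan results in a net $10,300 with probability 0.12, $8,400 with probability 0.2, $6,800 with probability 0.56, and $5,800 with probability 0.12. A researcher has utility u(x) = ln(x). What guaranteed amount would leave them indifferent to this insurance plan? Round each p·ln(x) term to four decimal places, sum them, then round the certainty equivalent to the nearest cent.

$7,315.13

E[u] = 0.12·ln(10300) + 0.2·ln(8400) + 0.56·ln(6800) + 0.12·ln(5800) = 1.1088 + 1.8072 + 4.9418 + 1.0399 = 8.8977
CE = e^8.8977 ≈ 7315.13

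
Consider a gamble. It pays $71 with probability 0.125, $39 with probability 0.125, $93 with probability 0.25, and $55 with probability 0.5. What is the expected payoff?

$64.50

EV = 0.125 × 71 + 0.125 × 39 + 0.25 × 93 + 0.5 × 55 = 8.875 + 4.875 + 23.25 + 27.5 = 64.5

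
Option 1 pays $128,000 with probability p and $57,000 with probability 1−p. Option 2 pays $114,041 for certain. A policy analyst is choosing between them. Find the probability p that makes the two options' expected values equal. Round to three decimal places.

p = 0.803

p·128000 + (1−p)·57000 = 114041
71000p + 57000 = 114041
p = (114041 − 57000) / 71000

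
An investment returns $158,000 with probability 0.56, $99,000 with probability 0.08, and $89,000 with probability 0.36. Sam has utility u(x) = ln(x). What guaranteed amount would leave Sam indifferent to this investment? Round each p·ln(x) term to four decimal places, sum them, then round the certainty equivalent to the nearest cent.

E[u] = 0.56·ln(158000) + 0.08·ln(99000) + 0.36·ln(89000) = 6.7034 + 0.9202 + 4.1027 = 11.7263
CE = e^11.7263 ≈ 123784.82

$123,784.82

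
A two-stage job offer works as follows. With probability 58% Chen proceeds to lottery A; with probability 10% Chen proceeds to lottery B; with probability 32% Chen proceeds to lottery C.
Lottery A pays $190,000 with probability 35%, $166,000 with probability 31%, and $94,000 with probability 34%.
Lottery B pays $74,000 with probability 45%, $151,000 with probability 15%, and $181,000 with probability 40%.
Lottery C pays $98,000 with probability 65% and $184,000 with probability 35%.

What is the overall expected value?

EV(A) = 0.35 × 190000 + 0.31 × 166000 + 0.34 × 94000 = 66500 + 51460 + 31960 = 149920
EV(B) = 0.45 × 74000 + 0.15 × 151000 + 0.4 × 181000 = 33300 + 22650 + 72400 = 128350
EV(C) = 0.65 × 98000 + 0.35 × 184000 = 63700 + 64400 = 128100
Overall = 0.58 × 149920 + 0.1 × 128350 + 0.32 × 128100 = 86953.6 + 12835 + 40992 = 140780.6

$140,780.60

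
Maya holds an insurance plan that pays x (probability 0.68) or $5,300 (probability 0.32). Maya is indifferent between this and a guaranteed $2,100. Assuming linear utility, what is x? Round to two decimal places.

0.68·x + 0.32·5300 = 2100
0.68·x = 2100 − 1696 = 404
x = 404 / 0.68 = 594.1176

x = $594.12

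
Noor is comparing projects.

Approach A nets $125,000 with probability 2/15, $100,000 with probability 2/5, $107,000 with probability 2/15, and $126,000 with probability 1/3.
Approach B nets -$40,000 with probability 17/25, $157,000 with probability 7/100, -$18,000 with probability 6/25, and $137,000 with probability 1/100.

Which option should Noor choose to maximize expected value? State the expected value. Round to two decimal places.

Approach A ($112,933.33)

Approach A = 2/15 × 125000 + 2/5 × 100000 + 2/15 × 107000 + 1/3 × 126000 = 16666.6667 + 40000 + 14266.6667 + 42000 = 112933.3333
Approach B = 17/25 × (-40000) + 7/100 × 157000 + 6/25 × (-18000) + 1/100 × 137000 = -27200 + 10990 − 4320 + 1370 = -19160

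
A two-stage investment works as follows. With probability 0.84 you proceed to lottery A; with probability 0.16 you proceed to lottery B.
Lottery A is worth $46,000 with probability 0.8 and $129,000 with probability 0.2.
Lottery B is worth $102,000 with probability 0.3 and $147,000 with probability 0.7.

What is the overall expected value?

EV(A) = 0.8 × 46000 + 0.2 × 129000 = 36800 + 25800 = 62600
EV(B) = 0.3 × 102000 + 0.7 × 147000 = 30600 + 102900 = 133500
Overall = 0.84 × 62600 + 0.16 × 133500 = 52584 + 21360 = 73944

$73,944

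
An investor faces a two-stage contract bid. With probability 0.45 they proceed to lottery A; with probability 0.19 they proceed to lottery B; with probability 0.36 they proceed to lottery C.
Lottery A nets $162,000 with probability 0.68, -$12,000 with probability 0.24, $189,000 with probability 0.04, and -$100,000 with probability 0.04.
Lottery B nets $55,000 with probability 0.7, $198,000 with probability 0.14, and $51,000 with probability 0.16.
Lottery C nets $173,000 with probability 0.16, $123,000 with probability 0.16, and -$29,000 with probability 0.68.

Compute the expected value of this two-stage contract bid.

EV(A) = 0.68 × 162000 + 0.24 × (-12000) + 0.04 × 189000 + 0.04 × (-100000) = 110160 − 2880 + 7560 − 4000 = 110840
EV(B) = 0.7 × 55000 + 0.14 × 198000 + 0.16 × 51000 = 38500 + 27720 + 8160 = 74380
EV(C) = 0.16 × 173000 + 0.16 × 123000 + 0.68 × (-29000) = 27680 + 19680 − 19720 = 27640
Overall = 0.45 × 110840 + 0.19 × 74380 + 0.36 × 27640 = 49878 + 14132.2 + 9950.4 = 73960.6

$73,960.60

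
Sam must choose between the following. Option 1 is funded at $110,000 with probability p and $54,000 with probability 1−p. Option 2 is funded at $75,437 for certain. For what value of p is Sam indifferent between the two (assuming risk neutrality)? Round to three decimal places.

p·110000 + (1−p)·54000 = 75437
56000p + 54000 = 75437
p = (75437 − 54000) / 56000

p = 0.383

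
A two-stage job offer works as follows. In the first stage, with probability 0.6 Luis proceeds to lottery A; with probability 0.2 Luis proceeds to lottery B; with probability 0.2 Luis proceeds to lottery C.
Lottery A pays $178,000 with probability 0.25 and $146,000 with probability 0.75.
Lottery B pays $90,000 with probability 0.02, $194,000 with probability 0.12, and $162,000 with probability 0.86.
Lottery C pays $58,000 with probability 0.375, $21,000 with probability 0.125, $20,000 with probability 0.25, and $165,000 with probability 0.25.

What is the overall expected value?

$139,405

EV(A) = 0.25 × 178000 + 0.75 × 146000 = 44500 + 109500 = 154000
EV(B) = 0.02 × 90000 + 0.12 × 194000 + 0.86 × 162000 = 1800 + 23280 + 139320 = 164400
EV(C) = 0.375 × 58000 + 0.125 × 21000 + 0.25 × 20000 + 0.25 × 165000 = 21750 + 2625 + 5000 + 41250 = 70625
Overall = 0.6 × 154000 + 0.2 × 164400 + 0.2 × 70625 = 92400 + 32880 + 14125 = 139405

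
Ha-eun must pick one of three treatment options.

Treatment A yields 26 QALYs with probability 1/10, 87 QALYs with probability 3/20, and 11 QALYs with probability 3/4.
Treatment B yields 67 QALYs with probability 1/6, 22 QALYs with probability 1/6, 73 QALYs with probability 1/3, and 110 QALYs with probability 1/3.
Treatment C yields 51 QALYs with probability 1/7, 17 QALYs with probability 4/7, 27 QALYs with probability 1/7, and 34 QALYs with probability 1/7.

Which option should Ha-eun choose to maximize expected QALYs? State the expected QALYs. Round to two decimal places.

Treatment A = 1/10 × 26 + 3/20 × 87 + 3/4 × 11 = 2.6 + 13.05 + 8.25 = 23.9
Treatment B = 1/6 × 67 + 1/6 × 22 + 1/3 × 73 + 1/3 × 110 = 11.1667 + 3.6667 + 24.3333 + 36.6667 = 75.8333
Treatment C = 1/7 × 51 + 4/7 × 17 + 1/7 × 27 + 1/7 × 34 = 7.2857 + 9.7143 + 3.8571 + 4.8571 = 25.7143

Treatment B (75.83 QALYs)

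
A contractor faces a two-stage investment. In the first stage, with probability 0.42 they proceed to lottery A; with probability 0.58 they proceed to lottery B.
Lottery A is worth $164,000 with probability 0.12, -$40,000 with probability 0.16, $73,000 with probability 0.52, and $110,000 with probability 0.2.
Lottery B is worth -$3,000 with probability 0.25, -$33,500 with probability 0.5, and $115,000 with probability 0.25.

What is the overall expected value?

$37,285.80

EV(A) = 0.12 × 164000 + 0.16 × (-40000) + 0.52 × 73000 + 0.2 × 110000 = 19680 − 6400 + 37960 + 22000 = 73240
EV(B) = 0.25 × (-3000) + 0.5 × (-33500) + 0.25 × 115000 = -750 − 16750 + 28750 = 11250
Overall = 0.42 × 73240 + 0.58 × 11250 = 30760.8 + 6525 = 37285.8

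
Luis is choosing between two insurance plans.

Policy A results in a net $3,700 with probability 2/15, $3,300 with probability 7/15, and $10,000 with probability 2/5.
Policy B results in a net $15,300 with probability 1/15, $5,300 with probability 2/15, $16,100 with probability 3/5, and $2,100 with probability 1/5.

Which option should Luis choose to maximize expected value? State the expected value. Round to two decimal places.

Policy B ($11,806.67)

Policy A = 2/15 × 3700 + 7/15 × 3300 + 2/5 × 10000 = 493.3333 + 1540 + 4000 = 6033.3333
Policy B = 1/15 × 15300 + 2/15 × 5300 + 3/5 × 16100 + 1/5 × 2100 = 1020 + 706.6667 + 9660 + 420 = 11806.6667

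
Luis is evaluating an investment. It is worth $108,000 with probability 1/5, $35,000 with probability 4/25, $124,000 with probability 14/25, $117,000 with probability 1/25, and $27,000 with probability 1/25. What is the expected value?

$102,400

EV = 1/5 × 108000 + 4/25 × 35000 + 14/25 × 124000 + 1/25 × 117000 + 1/25 × 27000 = 21600 + 5600 + 69440 + 4680 + 1080 = 102400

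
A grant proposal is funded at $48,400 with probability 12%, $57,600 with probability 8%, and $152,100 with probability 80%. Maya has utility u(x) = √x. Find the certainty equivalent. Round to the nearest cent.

$127,877.76

E[u] = 0.12·√48400 + 0.08·√57600 + 0.8·√152100 = 0.12·220 + 0.08·240 + 0.8·390 = 357.6
CE = (357.6)² = 127877.76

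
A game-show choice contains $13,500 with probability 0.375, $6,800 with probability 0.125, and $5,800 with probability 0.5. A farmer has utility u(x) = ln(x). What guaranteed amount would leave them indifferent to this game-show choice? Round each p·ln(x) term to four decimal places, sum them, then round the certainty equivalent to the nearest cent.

$8,121.74

E[u] = 0.375·ln(13500) + 0.125·ln(6800) + 0.5·ln(5800) = 3.5664 + 1.1031 + 4.3328 = 9.0023
CE = e^9.0023 ≈ 8121.74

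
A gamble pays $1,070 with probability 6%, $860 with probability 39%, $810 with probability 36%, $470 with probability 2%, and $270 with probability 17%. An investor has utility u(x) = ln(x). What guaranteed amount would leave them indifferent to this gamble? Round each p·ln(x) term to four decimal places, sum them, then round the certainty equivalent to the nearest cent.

$691.87

E[u] = 0.06·ln(1070) + 0.39·ln(860) + 0.36·ln(810) + 0.02·ln(470) + 0.17·ln(270) = 0.4185 + 2.6352 + 2.4109 + 0.1231 + 0.9517 = 6.5394
CE = e^6.5394 ≈ 691.87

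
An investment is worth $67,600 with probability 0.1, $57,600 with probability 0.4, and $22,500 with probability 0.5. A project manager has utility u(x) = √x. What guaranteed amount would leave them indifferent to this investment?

$38,809

E[u] = 0.1·√67600 + 0.4·√57600 + 0.5·√22500 = 0.1·260 + 0.4·240 + 0.5·150 = 197
CE = (197)² = 38809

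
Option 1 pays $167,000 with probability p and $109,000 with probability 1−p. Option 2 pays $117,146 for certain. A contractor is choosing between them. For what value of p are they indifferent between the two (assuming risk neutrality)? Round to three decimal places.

p = 0.140

p·167000 + (1−p)·109000 = 117146
58000p + 109000 = 117146
p = (117146 − 109000) / 58000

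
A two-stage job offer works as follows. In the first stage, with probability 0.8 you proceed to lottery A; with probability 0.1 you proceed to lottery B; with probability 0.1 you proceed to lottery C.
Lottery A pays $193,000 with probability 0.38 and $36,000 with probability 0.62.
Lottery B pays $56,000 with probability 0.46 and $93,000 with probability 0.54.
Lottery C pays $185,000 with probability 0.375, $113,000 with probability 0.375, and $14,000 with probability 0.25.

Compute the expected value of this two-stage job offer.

EV(A) = 0.38 × 193000 + 0.62 × 36000 = 73340 + 22320 = 95660
EV(B) = 0.46 × 56000 + 0.54 × 93000 = 25760 + 50220 = 75980
EV(C) = 0.375 × 185000 + 0.375 × 113000 + 0.25 × 14000 = 69375 + 42375 + 3500 = 115250
Overall = 0.8 × 95660 + 0.1 × 75980 + 0.1 × 115250 = 76528 + 7598 + 11525 = 95651

$95,651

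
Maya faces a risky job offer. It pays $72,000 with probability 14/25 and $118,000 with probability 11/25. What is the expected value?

EV = 14/25 × 72000 + 11/25 × 118000 = 40320 + 51920 = 92240

$92,240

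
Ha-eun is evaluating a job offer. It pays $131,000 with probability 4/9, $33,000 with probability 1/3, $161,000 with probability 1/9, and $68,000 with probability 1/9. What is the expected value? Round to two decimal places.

EV = 4/9 × 131000 + 1/3 × 33000 + 1/9 × 161000 + 1/9 × 68000 = 58222.2222 + 11000 + 17888.8889 + 7555.5556 = 94666.6667

$94,666.67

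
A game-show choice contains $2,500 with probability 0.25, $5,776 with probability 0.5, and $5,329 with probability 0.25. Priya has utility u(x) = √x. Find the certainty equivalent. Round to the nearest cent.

E[u] = 0.25·√2500 + 0.5·√5776 + 0.25·√5329 = 0.25·50 + 0.5·76 + 0.25·73 = 68.75
CE = (68.75)² = 4726.5625

$4,726.56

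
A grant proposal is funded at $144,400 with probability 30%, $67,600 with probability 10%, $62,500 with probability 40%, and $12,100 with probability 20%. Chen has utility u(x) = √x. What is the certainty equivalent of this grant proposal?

$68,644

E[u] = 0.3·√144400 + 0.1·√67600 + 0.4·√62500 + 0.2·√12100 = 0.3·380 + 0.1·260 + 0.4·250 + 0.2·110 = 262
CE = (262)² = 68644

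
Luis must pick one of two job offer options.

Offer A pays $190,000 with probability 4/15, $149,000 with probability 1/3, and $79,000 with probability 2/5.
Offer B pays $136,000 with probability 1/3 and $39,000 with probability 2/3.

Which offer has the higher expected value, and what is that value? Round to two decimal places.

Offer A ($131,933.33)

Offer A = 4/15 × 190000 + 1/3 × 149000 + 2/5 × 79000 = 50666.6667 + 49666.6667 + 31600 = 131933.3333
Offer B = 1/3 × 136000 + 2/3 × 39000 = 45333.3333 + 26000 = 71333.3333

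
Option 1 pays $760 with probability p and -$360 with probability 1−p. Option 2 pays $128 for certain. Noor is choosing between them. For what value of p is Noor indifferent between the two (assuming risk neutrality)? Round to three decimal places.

p·760 + (1−p)·(-360) = 128
1120p − 360 = 128
p = (128 + 360) / 1120

p = 0.436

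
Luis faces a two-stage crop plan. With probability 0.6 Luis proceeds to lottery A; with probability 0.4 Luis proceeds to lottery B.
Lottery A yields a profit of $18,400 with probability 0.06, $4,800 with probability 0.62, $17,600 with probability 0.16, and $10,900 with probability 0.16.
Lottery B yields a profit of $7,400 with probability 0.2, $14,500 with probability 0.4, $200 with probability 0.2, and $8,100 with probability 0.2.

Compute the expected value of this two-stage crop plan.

EV(A) = 0.06 × 18400 + 0.62 × 4800 + 0.16 × 17600 + 0.16 × 10900 = 1104 + 2976 + 2816 + 1744 = 8640
EV(B) = 0.2 × 7400 + 0.4 × 14500 + 0.2 × 200 + 0.2 × 8100 = 1480 + 5800 + 40 + 1620 = 8940
Overall = 0.6 × 8640 + 0.4 × 8940 = 5184 + 3576 = 8760

$8,760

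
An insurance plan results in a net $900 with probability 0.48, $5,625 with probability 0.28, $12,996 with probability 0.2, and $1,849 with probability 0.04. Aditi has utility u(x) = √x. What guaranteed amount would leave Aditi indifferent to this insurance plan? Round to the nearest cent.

$3,590.41

E[u] = 0.48·√900 + 0.28·√5625 + 0.2·√12996 + 0.04·√1849 = 0.48·30 + 0.28·75 + 0.2·114 + 0.04·43 = 59.92
CE = (59.92)² = 3590.4064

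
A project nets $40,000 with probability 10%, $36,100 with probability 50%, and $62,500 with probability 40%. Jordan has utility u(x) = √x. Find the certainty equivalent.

$46,225

E[u] = 0.1·√40000 + 0.5·√36100 + 0.4·√62500 = 0.1·200 + 0.5·190 + 0.4·250 = 215
CE = (215)² = 46225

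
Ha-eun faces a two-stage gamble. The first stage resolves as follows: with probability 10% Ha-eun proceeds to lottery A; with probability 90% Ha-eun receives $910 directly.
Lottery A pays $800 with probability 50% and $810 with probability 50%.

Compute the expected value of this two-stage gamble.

EV(A) = 0.5 × 800 + 0.5 × 810 = 400 + 405 = 805
Branch B: 910 (certain)
Overall = 0.1 × 805 + 0.9 × 910 = 80.5 + 819 = 899.5

$899.50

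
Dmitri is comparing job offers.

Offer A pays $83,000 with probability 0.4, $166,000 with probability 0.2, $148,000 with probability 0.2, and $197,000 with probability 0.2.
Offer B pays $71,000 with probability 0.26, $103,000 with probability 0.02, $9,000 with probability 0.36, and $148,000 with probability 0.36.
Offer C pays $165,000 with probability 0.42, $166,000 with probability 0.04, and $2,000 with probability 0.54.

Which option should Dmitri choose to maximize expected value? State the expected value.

Offer A = 0.4 × 83000 + 0.2 × 166000 + 0.2 × 148000 + 0.2 × 197000 = 33200 + 33200 + 29600 + 39400 = 135400
Offer B = 0.26 × 71000 + 0.02 × 103000 + 0.36 × 9000 + 0.36 × 148000 = 18460 + 2060 + 3240 + 53280 = 77040
Offer C = 0.42 × 165000 + 0.04 × 166000 + 0.54 × 2000 = 69300 + 6640 + 1080 = 77020

Offer A ($135,400)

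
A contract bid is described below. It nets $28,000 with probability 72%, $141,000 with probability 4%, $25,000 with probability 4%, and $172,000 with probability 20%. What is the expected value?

$61,200

EV = 0.72 × 28000 + 0.04 × 141000 + 0.04 × 25000 + 0.2 × 172000 = 20160 + 5640 + 1000 + 34400 = 61200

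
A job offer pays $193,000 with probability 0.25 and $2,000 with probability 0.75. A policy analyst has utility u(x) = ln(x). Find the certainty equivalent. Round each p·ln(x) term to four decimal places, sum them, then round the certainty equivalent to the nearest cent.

$6,268.55

E[u] = 0.25·ln(193000) + 0.75·ln(2000) = 3.0426 + 5.7007 = 8.7433
CE = e^8.7433 ≈ 6268.55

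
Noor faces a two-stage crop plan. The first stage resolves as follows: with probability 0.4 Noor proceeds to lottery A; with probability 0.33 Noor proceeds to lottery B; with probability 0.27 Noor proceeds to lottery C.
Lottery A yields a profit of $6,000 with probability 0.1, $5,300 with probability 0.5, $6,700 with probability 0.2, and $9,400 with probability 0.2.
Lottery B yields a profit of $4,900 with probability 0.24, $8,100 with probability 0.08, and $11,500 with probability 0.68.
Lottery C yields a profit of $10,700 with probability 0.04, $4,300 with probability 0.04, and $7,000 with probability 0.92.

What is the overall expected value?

$7,671.32

EV(A) = 0.1 × 6000 + 0.5 × 5300 + 0.2 × 6700 + 0.2 × 9400 = 600 + 2650 + 1340 + 1880 = 6470
EV(B) = 0.24 × 4900 + 0.08 × 8100 + 0.68 × 11500 = 1176 + 648 + 7820 = 9644
EV(C) = 0.04 × 10700 + 0.04 × 4300 + 0.92 × 7000 = 428 + 172 + 6440 = 7040
Overall = 0.4 × 6470 + 0.33 × 9644 + 0.27 × 7040 = 2588 + 3182.52 + 1900.8 = 7671.32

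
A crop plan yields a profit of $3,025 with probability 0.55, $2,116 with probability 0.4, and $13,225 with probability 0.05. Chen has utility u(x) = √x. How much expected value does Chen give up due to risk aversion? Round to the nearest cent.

E[u] = 0.55·√3025 + 0.4·√2116 + 0.05·√13225 = 0.55·55 + 0.4·46 + 0.05·115 = 54.4
CE = (54.4)² = 2959.36
Risk premium = EV − CE = 3171.4 − 2959.36 = 212.04

$212.04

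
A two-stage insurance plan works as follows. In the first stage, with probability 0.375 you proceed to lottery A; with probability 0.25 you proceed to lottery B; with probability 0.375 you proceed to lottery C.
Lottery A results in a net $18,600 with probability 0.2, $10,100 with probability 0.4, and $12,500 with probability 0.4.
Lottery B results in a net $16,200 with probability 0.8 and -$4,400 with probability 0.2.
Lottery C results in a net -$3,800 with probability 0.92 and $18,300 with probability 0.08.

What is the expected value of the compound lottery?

EV(A) = 0.2 × 18600 + 0.4 × 10100 + 0.4 × 12500 = 3720 + 4040 + 5000 = 12760
EV(B) = 0.8 × 16200 + 0.2 × (-4400) = 12960 − 880 = 12080
EV(C) = 0.92 × (-3800) + 0.08 × 18300 = -3496 + 1464 = -2032
Overall = 0.375 × 12760 + 0.25 × 12080 + 0.375 × (-2032) = 4785 + 3020 − 762 = 7043

$7,043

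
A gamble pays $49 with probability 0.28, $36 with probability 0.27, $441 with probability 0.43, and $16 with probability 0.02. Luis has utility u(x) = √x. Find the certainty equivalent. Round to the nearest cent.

$161.04

E[u] = 0.28·√49 + 0.27·√36 + 0.43·√441 + 0.02·√16 = 0.28·7 + 0.27·6 + 0.43·21 + 0.02·4 = 12.69
CE = (12.69)² = 161.0361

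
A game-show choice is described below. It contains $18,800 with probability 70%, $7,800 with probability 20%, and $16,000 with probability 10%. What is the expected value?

$16,320

EV = 0.7 × 18800 + 0.2 × 7800 + 0.1 × 16000 = 13160 + 1560 + 1600 = 16320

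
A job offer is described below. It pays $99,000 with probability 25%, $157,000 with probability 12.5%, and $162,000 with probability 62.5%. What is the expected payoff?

$145,625

EV = 0.25 × 99000 + 0.125 × 157000 + 0.625 × 162000 = 24750 + 19625 + 101250 = 145625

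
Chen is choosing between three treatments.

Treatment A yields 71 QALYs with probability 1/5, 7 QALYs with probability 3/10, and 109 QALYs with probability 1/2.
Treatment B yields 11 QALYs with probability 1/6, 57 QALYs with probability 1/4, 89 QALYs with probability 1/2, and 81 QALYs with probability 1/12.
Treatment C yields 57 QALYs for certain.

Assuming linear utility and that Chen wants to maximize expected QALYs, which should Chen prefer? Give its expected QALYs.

Treatment A (70.8 QALYs)

Treatment A = 1/5 × 71 + 3/10 × 7 + 1/2 × 109 = 14.2 + 2.1 + 54.5 = 70.8
Treatment B = 1/6 × 11 + 1/4 × 57 + 1/2 × 89 + 1/12 × 81 = 1.8333 + 14.25 + 44.5 + 6.75 = 67.3333
Treatment C: 57 (certain)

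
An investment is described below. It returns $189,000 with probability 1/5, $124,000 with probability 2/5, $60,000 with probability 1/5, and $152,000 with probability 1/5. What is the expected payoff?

$129,800

EV = 1/5 × 189000 + 2/5 × 124000 + 1/5 × 60000 + 1/5 × 152000 = 37800 + 49600 + 12000 + 30400 = 129800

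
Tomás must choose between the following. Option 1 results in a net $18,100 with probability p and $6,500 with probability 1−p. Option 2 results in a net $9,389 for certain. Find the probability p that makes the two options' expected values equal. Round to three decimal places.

p = 0.249

p·18100 + (1−p)·6500 = 9389
11600p + 6500 = 9389
p = (9389 − 6500) / 11600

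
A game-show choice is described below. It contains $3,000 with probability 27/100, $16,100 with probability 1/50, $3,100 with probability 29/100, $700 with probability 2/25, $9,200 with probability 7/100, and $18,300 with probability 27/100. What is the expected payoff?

EV = 27/100 × 3000 + 1/50 × 16100 + 29/100 × 3100 + 2/25 × 700 + 7/100 × 9200 + 27/100 × 18300 = 810 + 322 + 899 + 56 + 644 + 4941 = 7672

$7,672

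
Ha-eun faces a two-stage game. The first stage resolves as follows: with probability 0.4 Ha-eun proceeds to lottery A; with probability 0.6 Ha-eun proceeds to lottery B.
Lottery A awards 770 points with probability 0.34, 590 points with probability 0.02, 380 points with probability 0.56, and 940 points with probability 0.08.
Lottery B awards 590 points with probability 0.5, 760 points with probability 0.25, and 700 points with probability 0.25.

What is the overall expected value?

EV(A) = 0.34 × 770 + 0.02 × 590 + 0.56 × 380 + 0.08 × 940 = 261.8 + 11.8 + 212.8 + 75.2 = 561.6
EV(B) = 0.5 × 590 + 0.25 × 760 + 0.25 × 700 = 295 + 190 + 175 = 660
Overall = 0.4 × 561.6 + 0.6 × 660 = 224.64 + 396 = 620.64

620.64 points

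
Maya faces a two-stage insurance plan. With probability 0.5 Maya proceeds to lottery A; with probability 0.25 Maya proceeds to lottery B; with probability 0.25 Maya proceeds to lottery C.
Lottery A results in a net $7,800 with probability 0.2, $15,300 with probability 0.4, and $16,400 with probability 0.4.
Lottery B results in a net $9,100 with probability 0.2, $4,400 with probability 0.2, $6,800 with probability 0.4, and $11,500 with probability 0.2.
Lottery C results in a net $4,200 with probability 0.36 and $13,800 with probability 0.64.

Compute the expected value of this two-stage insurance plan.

EV(A) = 0.2 × 7800 + 0.4 × 15300 + 0.4 × 16400 = 1560 + 6120 + 6560 = 14240
EV(B) = 0.2 × 9100 + 0.2 × 4400 + 0.4 × 6800 + 0.2 × 11500 = 1820 + 880 + 2720 + 2300 = 7720
EV(C) = 0.36 × 4200 + 0.64 × 13800 = 1512 + 8832 = 10344
Overall = 0.5 × 14240 + 0.25 × 7720 + 0.25 × 10344 = 7120 + 1930 + 2586 = 11636

$11,636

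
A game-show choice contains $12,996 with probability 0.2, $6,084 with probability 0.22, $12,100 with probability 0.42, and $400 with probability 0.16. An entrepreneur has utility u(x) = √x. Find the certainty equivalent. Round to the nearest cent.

E[u] = 0.2·√12996 + 0.22·√6084 + 0.42·√12100 + 0.16·√400 = 0.2·114 + 0.22·78 + 0.42·110 + 0.16·20 = 89.36
CE = (89.36)² = 7985.2096

$7,985.21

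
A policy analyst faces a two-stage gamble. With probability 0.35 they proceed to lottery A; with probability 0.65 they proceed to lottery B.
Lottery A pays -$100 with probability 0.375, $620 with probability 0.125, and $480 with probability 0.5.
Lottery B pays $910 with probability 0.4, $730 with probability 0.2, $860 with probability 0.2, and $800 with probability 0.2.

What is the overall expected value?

EV(A) = 0.375 × (-100) + 0.125 × 620 + 0.5 × 480 = -37.5 + 77.5 + 240 = 280
EV(B) = 0.4 × 910 + 0.2 × 730 + 0.2 × 860 + 0.2 × 800 = 364 + 146 + 172 + 160 = 842
Overall = 0.35 × 280 + 0.65 × 842 = 98 + 547.3 = 645.3

$645.30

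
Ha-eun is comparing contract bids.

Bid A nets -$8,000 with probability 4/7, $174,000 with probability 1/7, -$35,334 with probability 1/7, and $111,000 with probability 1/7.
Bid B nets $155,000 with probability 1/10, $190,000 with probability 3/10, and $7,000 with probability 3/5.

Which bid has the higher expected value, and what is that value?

Bid B ($76,700)

Bid A = 4/7 × (-8000) + 1/7 × 174000 + 1/7 × (-35334) + 1/7 × 111000 = -4571.4286 + 24857.1429 − 5047.7143 + 15857.1429 = 31095.1429
Bid B = 1/10 × 155000 + 3/10 × 190000 + 3/5 × 7000 = 15500 + 57000 + 4200 = 76700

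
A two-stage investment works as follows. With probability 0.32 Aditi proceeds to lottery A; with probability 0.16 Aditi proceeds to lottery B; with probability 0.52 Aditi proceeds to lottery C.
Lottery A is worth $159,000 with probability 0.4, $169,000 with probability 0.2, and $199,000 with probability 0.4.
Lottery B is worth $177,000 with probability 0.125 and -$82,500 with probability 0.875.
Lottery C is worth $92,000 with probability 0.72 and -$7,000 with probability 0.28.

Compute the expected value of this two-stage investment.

$82,055.60

EV(A) = 0.4 × 159000 + 0.2 × 169000 + 0.4 × 199000 = 63600 + 33800 + 79600 = 177000
EV(B) = 0.125 × 177000 + 0.875 × (-82500) = 22125 − 72187.5 = -50062.5
EV(C) = 0.72 × 92000 + 0.28 × (-7000) = 66240 − 1960 = 64280
Overall = 0.32 × 177000 + 0.16 × (-50062.5) + 0.52 × 64280 = 56640 − 8010 + 33425.6 = 82055.6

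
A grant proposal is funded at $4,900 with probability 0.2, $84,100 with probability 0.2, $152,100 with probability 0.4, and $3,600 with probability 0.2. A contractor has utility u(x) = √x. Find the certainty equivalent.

$57,600

E[u] = 0.2·√4900 + 0.2·√84100 + 0.4·√152100 + 0.2·√3600 = 0.2·70 + 0.2·290 + 0.4·390 + 0.2·60 = 240
CE = (240)² = 57600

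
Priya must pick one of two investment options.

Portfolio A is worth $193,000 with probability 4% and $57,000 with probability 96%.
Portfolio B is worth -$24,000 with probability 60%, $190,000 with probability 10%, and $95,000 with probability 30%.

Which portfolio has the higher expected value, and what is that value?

Portfolio A = 0.04 × 193000 + 0.96 × 57000 = 7720 + 54720 = 62440
Portfolio B = 0.6 × (-24000) + 0.1 × 190000 + 0.3 × 95000 = -14400 + 19000 + 28500 = 33100

Portfolio A ($62,440)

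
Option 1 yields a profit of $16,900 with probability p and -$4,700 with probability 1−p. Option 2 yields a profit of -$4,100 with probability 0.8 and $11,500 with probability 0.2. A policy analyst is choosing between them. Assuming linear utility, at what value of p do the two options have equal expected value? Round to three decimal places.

EV(Option 2) = 0.8 × (-4100) + 0.2 × 11500 = -3280 + 2300 = -980
p·16900 + (1−p)·(-4700) = -980
21600p − 4700 = -980
p = (-980 + 4700) / 21600

p = 0.172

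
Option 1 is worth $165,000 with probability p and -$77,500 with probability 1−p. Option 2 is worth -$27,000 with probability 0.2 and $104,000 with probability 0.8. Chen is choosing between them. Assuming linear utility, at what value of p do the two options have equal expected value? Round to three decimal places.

p = 0.640

EV(Option 2) = 0.2 × (-27000) + 0.8 × 104000 = -5400 + 83200 = 77800
p·165000 + (1−p)·(-77500) = 77800
242500p − 77500 = 77800
p = (77800 + 77500) / 242500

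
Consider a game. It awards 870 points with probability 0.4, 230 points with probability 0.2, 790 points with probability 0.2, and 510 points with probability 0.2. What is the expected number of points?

EV = 0.4 × 870 + 0.2 × 230 + 0.2 × 790 + 0.2 × 510 = 348 + 46 + 158 + 102 = 654

654 points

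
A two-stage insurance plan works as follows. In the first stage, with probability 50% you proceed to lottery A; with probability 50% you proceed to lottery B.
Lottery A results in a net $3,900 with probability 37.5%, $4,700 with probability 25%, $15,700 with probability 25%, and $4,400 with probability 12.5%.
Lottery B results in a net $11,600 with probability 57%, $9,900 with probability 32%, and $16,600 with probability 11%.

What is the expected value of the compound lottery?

EV(A) = 0.375 × 3900 + 0.25 × 4700 + 0.25 × 15700 + 0.125 × 4400 = 1462.5 + 1175 + 3925 + 550 = 7112.5
EV(B) = 0.57 × 11600 + 0.32 × 9900 + 0.11 × 16600 = 6612 + 3168 + 1826 = 11606
Overall = 0.5 × 7112.5 + 0.5 × 11606 = 3556.25 + 5803 = 9359.25

$9,359.25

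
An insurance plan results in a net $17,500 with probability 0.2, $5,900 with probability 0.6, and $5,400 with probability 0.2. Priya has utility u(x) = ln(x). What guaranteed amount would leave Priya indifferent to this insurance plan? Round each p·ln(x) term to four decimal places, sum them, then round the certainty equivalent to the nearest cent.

$7,204.06

E[u] = 0.2·ln(17500) + 0.6·ln(5900) + 0.2·ln(5400) = 1.9540 + 5.2096 + 1.7188 = 8.8824
CE = e^8.8824 ≈ 7204.06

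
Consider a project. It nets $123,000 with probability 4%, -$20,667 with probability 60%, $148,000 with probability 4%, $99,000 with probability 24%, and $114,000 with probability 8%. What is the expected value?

EV = 0.04 × 123000 + 0.6 × (-20667) + 0.04 × 148000 + 0.24 × 99000 + 0.08 × 114000 = 4920 − 12400.2 + 5920 + 23760 + 9120 = 31319.8

$31,319.80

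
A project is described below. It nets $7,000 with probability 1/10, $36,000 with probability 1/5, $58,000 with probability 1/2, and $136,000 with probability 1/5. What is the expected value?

$64,100

EV = 1/10 × 7000 + 1/5 × 36000 + 1/2 × 58000 + 1/5 × 136000 = 700 + 7200 + 29000 + 27200 = 64100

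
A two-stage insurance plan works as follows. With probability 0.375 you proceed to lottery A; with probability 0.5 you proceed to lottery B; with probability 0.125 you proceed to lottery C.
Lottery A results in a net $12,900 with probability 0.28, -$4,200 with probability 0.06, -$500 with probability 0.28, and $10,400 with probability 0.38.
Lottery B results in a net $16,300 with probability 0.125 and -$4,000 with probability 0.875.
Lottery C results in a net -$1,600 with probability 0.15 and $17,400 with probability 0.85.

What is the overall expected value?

$3,777

EV(A) = 0.28 × 12900 + 0.06 × (-4200) + 0.28 × (-500) + 0.38 × 10400 = 3612 − 252 − 140 + 3952 = 7172
EV(B) = 0.125 × 16300 + 0.875 × (-4000) = 2037.5 − 3500 = -1462.5
EV(C) = 0.15 × (-1600) + 0.85 × 17400 = -240 + 14790 = 14550
Overall = 0.375 × 7172 + 0.5 × (-1462.5) + 0.125 × 14550 = 2689.5 − 731.25 + 1818.75 = 3777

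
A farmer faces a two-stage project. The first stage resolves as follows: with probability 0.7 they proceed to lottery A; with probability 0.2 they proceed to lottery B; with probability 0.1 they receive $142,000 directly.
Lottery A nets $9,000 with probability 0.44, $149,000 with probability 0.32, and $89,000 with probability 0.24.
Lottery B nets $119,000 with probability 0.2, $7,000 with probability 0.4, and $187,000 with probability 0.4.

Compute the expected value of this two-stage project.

EV(A) = 0.44 × 9000 + 0.32 × 149000 + 0.24 × 89000 = 3960 + 47680 + 21360 = 73000
EV(B) = 0.2 × 119000 + 0.4 × 7000 + 0.4 × 187000 = 23800 + 2800 + 74800 = 101400
Branch C: 142000 (certain)
Overall = 0.7 × 73000 + 0.2 × 101400 + 0.1 × 142000 = 51100 + 20280 + 14200 = 85580

$85,580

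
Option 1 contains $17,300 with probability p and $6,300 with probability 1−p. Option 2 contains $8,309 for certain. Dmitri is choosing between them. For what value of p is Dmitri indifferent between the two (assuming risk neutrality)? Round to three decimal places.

p = 0.183

p·17300 + (1−p)·6300 = 8309
11000p + 6300 = 8309
p = (8309 − 6300) / 11000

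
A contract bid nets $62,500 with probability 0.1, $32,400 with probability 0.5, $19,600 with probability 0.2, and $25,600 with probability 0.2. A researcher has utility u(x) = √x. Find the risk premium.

$865

E[u] = 0.1·√62500 + 0.5·√32400 + 0.2·√19600 + 0.2·√25600 = 0.1·250 + 0.5·180 + 0.2·140 + 0.2·160 = 175
CE = (175)² = 30625
Risk premium = EV − CE = 31490 − 30625 = 865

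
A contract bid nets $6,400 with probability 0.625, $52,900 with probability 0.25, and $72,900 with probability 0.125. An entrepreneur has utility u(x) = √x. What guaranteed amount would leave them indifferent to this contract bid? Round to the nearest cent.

E[u] = 0.625·√6400 + 0.25·√52900 + 0.125·√72900 = 0.625·80 + 0.25·230 + 0.125·270 = 141.25
CE = (141.25)² = 19951.5625

$19,951.56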